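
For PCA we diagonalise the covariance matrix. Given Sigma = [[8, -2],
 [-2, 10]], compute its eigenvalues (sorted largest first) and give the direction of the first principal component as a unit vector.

Step 1 — characteristic polynomial of 2×2 Sigma:
  det(Sigma - λI) = λ² - trace · λ + det = 0.
  trace = 8 + 10 = 18, det = 8·10 - (-2)² = 76.
Step 2 — discriminant:
  Δ = trace² - 4·det = 324 - 304 = 20.
Step 3 — eigenvalues:
  λ = (trace ± √Δ)/2 = (18 ± 4.4721)/2,
  λ_1 = 11.2361,  λ_2 = 6.7639.

Step 4 — unit eigenvector for λ_1: solve (Sigma - λ_1 I)v = 0. First row:
  (8 - 11.2361)·v_x + (-2)·v_y = 0, i.e. (-3.2361)·v_x + (-2)·v_y = 0,
  so v ∝ (b, λ_1 - a) = (-2, 3.2361); multiply by -1 so the first entry is positive: u = (2, -3.2361).
  ||u|| = √((2)² + (-3.2361)²) = √(14.4721) ≈ 3.8042,
  v_1 = u/||u|| ≈ (0.5257, -0.8507) (||v_1|| = 1).

λ_1 = 11.2361,  λ_2 = 6.7639;  v_1 ≈ (0.5257, -0.8507)


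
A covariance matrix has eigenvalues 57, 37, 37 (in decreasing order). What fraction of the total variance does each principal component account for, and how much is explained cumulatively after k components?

Step 1 — total variance = trace(Sigma) = Σ λ_i = 57 + 37 + 37 = 131.

Step 2 — fraction explained by component i = λ_i / Σ λ:
  PC1: 57/131 = 0.4351
  PC2: 37/131 = 0.2824
  PC3: 37/131 = 0.2824

Step 3 — cumulative fraction after k components = (λ_1 + ... + λ_k) / Σ λ:
  k = 1: 57/131 = 0.4351
  k = 2: (57 + 37)/131 = 94/131 = 0.7176
  k = 3: (57 + 37 + 37)/131 = 131/131 = 1

Summary (fraction, with percent):

explained: PC1 0.4351 (43.51%), PC2 0.2824 (28.24%), PC3 0.2824 (28.24%);  cumulative: 0.4351, 0.7176, 1


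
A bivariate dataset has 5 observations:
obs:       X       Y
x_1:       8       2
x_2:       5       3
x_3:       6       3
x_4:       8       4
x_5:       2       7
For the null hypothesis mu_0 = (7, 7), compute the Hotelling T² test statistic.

Step 1 — sample mean vector:
  mean(X) = (8 + 5 + 6 + 8 + 2) / 5 = 29/5 = 5.8
  mean(Y) = (2 + 3 + 3 + 4 + 7) / 5 = 19/5 = 3.8
  x̄ = (5.8, 3.8),  deviation x̄ - mu_0 = (5.8, 3.8) - (7, 7) = (-1.2, -3.2).

Step 2 — sample covariance matrix, S[i,j] = (1/(n-1)) · Σ_k (x_{k,i} - mean_i) · (x_{k,j} - mean_j), divisor n-1 = 4:
  S[X,X] = ((2.2)·(2.2) + (-0.8)·(-0.8) + (0.2)·(0.2) + (2.2)·(2.2) + (-3.8)·(-3.8)) / 4 = 24.8/4 = 6.2
  S[X,Y] = ((2.2)·(-1.8) + (-0.8)·(-0.8) + (0.2)·(-0.8) + (2.2)·(0.2) + (-3.8)·(3.2)) / 4 = -15.2/4 = -3.8
  S[Y,Y] = ((-1.8)·(-1.8) + (-0.8)·(-0.8) + (-0.8)·(-0.8) + (0.2)·(0.2) + (3.2)·(3.2)) / 4 = 14.8/4 = 3.7
  S = [[6.2, -3.8],
 [-3.8, 3.7]].

Step 3 — invert S. det(S) = 6.2·3.7 - (-3.8)² = 8.5.
  S^{-1} = (1/det) · [[d, -b], [-b, a]] = [[0.4353, 0.4471],
 [0.4471, 0.7294]].

Step 4 — quadratic form (x̄ - mu_0)^T · S^{-1} · (x̄ - mu_0):
  S^{-1} · (x̄ - mu_0) = (-1.9529, -2.8706),
  (x̄ - mu_0)^T · [...] = (-1.2)·(-1.9529) + (-3.2)·(-2.8706) = 11.5294.

Step 5 — scale by n: T² = 5 · 11.5294 = 57.6471.

T² ≈ 57.6471


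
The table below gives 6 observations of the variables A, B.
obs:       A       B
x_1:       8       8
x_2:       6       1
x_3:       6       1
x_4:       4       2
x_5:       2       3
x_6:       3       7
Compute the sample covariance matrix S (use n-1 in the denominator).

Step 1 — column means:
  mean(A) = (8 + 6 + 6 + 4 + 2 + 3) / 6 = 29/6 = 4.8333
  mean(B) = (8 + 1 + 1 + 2 + 3 + 7) / 6 = 22/6 = 3.6667

Step 2 — sample covariance S[i,j] = (1/(n-1)) · Σ_k (x_{k,i} - mean_i) · (x_{k,j} - mean_j), with n-1 = 5.
  S[A,A] = ((3.1667)·(3.1667) + (1.1667)·(1.1667) + (1.1667)·(1.1667) + (-0.8333)·(-0.8333) + (-2.8333)·(-2.8333) + (-1.8333)·(-1.8333)) / 5 = 24.8333/5 = 4.9667
  S[A,B] = ((3.1667)·(4.3333) + (1.1667)·(-2.6667) + (1.1667)·(-2.6667) + (-0.8333)·(-1.6667) + (-2.8333)·(-0.6667) + (-1.8333)·(3.3333)) / 5 = 4.6667/5 = 0.9333
  S[B,B] = ((4.3333)·(4.3333) + (-2.6667)·(-2.6667) + (-2.6667)·(-2.6667) + (-1.6667)·(-1.6667) + (-0.6667)·(-0.6667) + (3.3333)·(3.3333)) / 5 = 47.3333/5 = 9.4667

S is symmetric (S[j,i] = S[i,j]). Assembling:

S = [[4.9667, 0.9333],
 [0.9333, 9.4667]]


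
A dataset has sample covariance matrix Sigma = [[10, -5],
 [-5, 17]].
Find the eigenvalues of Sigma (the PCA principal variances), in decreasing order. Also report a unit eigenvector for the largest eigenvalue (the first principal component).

Step 1 — characteristic polynomial of 2×2 Sigma:
  det(Sigma - λI) = λ² - trace · λ + det = 0.
  trace = 10 + 17 = 27, det = 10·17 - (-5)² = 145.
Step 2 — discriminant:
  Δ = trace² - 4·det = 729 - 580 = 149.
Step 3 — eigenvalues:
  λ = (trace ± √Δ)/2 = (27 ± 12.2066)/2,
  λ_1 = 19.6033,  λ_2 = 7.3967.

Step 4 — unit eigenvector for λ_1: solve (Sigma - λ_1 I)v = 0. First row:
  (10 - 19.6033)·v_x + (-5)·v_y = 0, i.e. (-9.6033)·v_x + (-5)·v_y = 0,
  so v ∝ (b, λ_1 - a) = (-5, 9.6033); multiply by -1 so the first entry is positive: u = (5, -9.6033).
  ||u|| = √((5)² + (-9.6033)²) = √(117.2229) ≈ 10.827,
  v_1 = u/||u|| ≈ (0.4618, -0.887) (||v_1|| = 1).

λ_1 = 19.6033,  λ_2 = 7.3967;  v_1 ≈ (0.4618, -0.887)


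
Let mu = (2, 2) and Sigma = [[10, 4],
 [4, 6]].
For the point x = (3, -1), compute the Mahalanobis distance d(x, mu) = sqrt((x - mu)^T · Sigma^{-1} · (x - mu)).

Step 1 — centre the observation: (x - mu) = (1, -3).

Step 2 — invert Sigma. det(Sigma) = 10·6 - (4)² = 44.
  Sigma^{-1} = (1/det) · [[d, -b], [-b, a]] = [[0.1364, -0.0909],
 [-0.0909, 0.2273]].

Step 3 — form the quadratic (x - mu)^T · Sigma^{-1} · (x - mu):
  Sigma^{-1} · (x - mu) = (0.4091, -0.7727).
  (x - mu)^T · [Sigma^{-1} · (x - mu)] = (1)·(0.4091) + (-3)·(-0.7727) = 2.7273.

Step 4 — take square root: d = √(2.7273) ≈ 1.6514.

d(x, mu) = √(2.7273) ≈ 1.6514


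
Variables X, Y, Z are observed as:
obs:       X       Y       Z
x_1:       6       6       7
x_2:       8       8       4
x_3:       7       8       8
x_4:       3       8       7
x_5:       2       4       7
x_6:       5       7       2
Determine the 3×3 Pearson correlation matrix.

Step 1 — column means:
  mean(X) = (6 + 8 + 7 + 3 + 2 + 5) / 6 = 31/6 = 5.1667
  mean(Y) = (6 + 8 + 8 + 8 + 4 + 7) / 6 = 41/6 = 6.8333
  mean(Z) = (7 + 4 + 8 + 7 + 7 + 2) / 6 = 35/6 = 5.8333

Step 2 — sample variances and covariances s[i,j] = (1/(n-1)) · Σ_k (x_{k,i} - mean_i) · (x_{k,j} - mean_j), with n-1 = 5:
  s[X,X] = ((0.8333)·(0.8333) + (2.8333)·(2.8333) + (1.8333)·(1.8333) + (-2.1667)·(-2.1667) + (-3.1667)·(-3.1667) + (-0.1667)·(-0.1667)) / 5 = 26.8333/5 = 5.3667
  s[X,Y] = ((0.8333)·(-0.8333) + (2.8333)·(1.1667) + (1.8333)·(1.1667) + (-2.1667)·(1.1667) + (-3.1667)·(-2.8333) + (-0.1667)·(0.1667)) / 5 = 11.1667/5 = 2.2333
  s[X,Z] = ((0.8333)·(1.1667) + (2.8333)·(-1.8333) + (1.8333)·(2.1667) + (-2.1667)·(1.1667) + (-3.1667)·(1.1667) + (-0.1667)·(-3.8333)) / 5 = -5.8333/5 = -1.1667
  s[Y,Y] = ((-0.8333)·(-0.8333) + (1.1667)·(1.1667) + (1.1667)·(1.1667) + (1.1667)·(1.1667) + (-2.8333)·(-2.8333) + (0.1667)·(0.1667)) / 5 = 12.8333/5 = 2.5667
  s[Y,Z] = ((-0.8333)·(1.1667) + (1.1667)·(-1.8333) + (1.1667)·(2.1667) + (1.1667)·(1.1667) + (-2.8333)·(1.1667) + (0.1667)·(-3.8333)) / 5 = -3.1667/5 = -0.6333
  s[Z,Z] = ((1.1667)·(1.1667) + (-1.8333)·(-1.8333) + (2.1667)·(2.1667) + (1.1667)·(1.1667) + (1.1667)·(1.1667) + (-3.8333)·(-3.8333)) / 5 = 26.8333/5 = 5.3667
  Sample standard deviations s_i = √(s[i,i]):
  s(X) = √(5.3667) = 2.3166
  s(Y) = √(2.5667) = 1.6021
  s(Z) = √(5.3667) = 2.3166

Step 3 — r_{ij} = s_{ij} / (s_i · s_j):
  r[X,X] = 1 (diagonal).
  r[X,Y] = 2.2333 / (2.3166 · 1.6021) = 2.2333 / 3.7114 = 0.6018
  r[X,Z] = -1.1667 / (2.3166 · 2.3166) = -1.1667 / 5.3667 = -0.2174
  r[Y,Y] = 1 (diagonal).
  r[Y,Z] = -0.6333 / (1.6021 · 2.3166) = -0.6333 / 3.7114 = -0.1706
  r[Z,Z] = 1 (diagonal).

R is symmetric with unit diagonal. Assembling:

R = [[1, 0.6018, -0.2174],
 [0.6018, 1, -0.1706],
 [-0.2174, -0.1706, 1]]


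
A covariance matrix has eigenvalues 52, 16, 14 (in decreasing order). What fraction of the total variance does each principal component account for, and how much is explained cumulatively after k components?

Step 1 — total variance = trace(Sigma) = Σ λ_i = 52 + 16 + 14 = 82.

Step 2 — fraction explained by component i = λ_i / Σ λ:
  PC1: 52/82 = 0.6341
  PC2: 16/82 = 0.1951
  PC3: 14/82 = 0.1707

Step 3 — cumulative fraction after k components = (λ_1 + ... + λ_k) / Σ λ:
  k = 1: 52/82 = 0.6341
  k = 2: (52 + 16)/82 = 68/82 = 0.8293
  k = 3: (52 + 16 + 14)/82 = 82/82 = 1

Summary (fraction, with percent):

explained: PC1 0.6341 (63.41%), PC2 0.1951 (19.51%), PC3 0.1707 (17.07%);  cumulative: 0.6341, 0.8293, 1


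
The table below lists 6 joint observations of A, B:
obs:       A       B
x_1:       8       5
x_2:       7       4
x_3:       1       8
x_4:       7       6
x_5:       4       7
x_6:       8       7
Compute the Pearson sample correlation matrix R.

Step 1 — column means:
  mean(A) = (8 + 7 + 1 + 7 + 4 + 8) / 6 = 35/6 = 5.8333
  mean(B) = (5 + 4 + 8 + 6 + 7 + 7) / 6 = 37/6 = 6.1667

Step 2 — sample variances and covariances s[i,j] = (1/(n-1)) · Σ_k (x_{k,i} - mean_i) · (x_{k,j} - mean_j), with n-1 = 5:
  s[A,A] = ((2.1667)·(2.1667) + (1.1667)·(1.1667) + (-4.8333)·(-4.8333) + (1.1667)·(1.1667) + (-1.8333)·(-1.8333) + (2.1667)·(2.1667)) / 5 = 38.8333/5 = 7.7667
  s[A,B] = ((2.1667)·(-1.1667) + (1.1667)·(-2.1667) + (-4.8333)·(1.8333) + (1.1667)·(-0.1667) + (-1.8333)·(0.8333) + (2.1667)·(0.8333)) / 5 = -13.8333/5 = -2.7667
  s[B,B] = ((-1.1667)·(-1.1667) + (-2.1667)·(-2.1667) + (1.8333)·(1.8333) + (-0.1667)·(-0.1667) + (0.8333)·(0.8333) + (0.8333)·(0.8333)) / 5 = 10.8333/5 = 2.1667
  Sample standard deviations s_i = √(s[i,i]):
  s(A) = √(7.7667) = 2.7869
  s(B) = √(2.1667) = 1.472

Step 3 — r_{ij} = s_{ij} / (s_i · s_j):
  r[A,A] = 1 (diagonal).
  r[A,B] = -2.7667 / (2.7869 · 1.472) = -2.7667 / 4.1022 = -0.6744
  r[B,B] = 1 (diagonal).

R is symmetric with unit diagonal. Assembling:

R = [[1, -0.6744],
 [-0.6744, 1]]


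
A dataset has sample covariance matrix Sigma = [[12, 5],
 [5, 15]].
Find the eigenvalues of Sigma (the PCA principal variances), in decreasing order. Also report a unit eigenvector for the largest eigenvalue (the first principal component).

Step 1 — characteristic polynomial of 2×2 Sigma:
  det(Sigma - λI) = λ² - trace · λ + det = 0.
  trace = 12 + 15 = 27, det = 12·15 - (5)² = 155.
Step 2 — discriminant:
  Δ = trace² - 4·det = 729 - 620 = 109.
Step 3 — eigenvalues:
  λ = (trace ± √Δ)/2 = (27 ± 10.4403)/2,
  λ_1 = 18.7202,  λ_2 = 8.2798.

Step 4 — unit eigenvector for λ_1: solve (Sigma - λ_1 I)v = 0. First row:
  (12 - 18.7202)·v_x + (5)·v_y = 0, i.e. (-6.7202)·v_x + (5)·v_y = 0,
  so v ∝ (b, λ_1 - a) = (5, 6.7202) = u.
  ||u|| = √((5)² + (6.7202)²) = √(70.1605) ≈ 8.3762,
  v_1 = u/||u|| ≈ (0.5969, 0.8023) (||v_1|| = 1).

λ_1 = 18.7202,  λ_2 = 8.2798;  v_1 ≈ (0.5969, 0.8023)


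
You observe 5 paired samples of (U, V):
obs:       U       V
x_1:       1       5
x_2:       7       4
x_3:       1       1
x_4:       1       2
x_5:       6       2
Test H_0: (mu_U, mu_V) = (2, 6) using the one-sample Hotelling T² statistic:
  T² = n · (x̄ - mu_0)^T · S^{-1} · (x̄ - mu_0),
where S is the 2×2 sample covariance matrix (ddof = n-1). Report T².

Step 1 — sample mean vector:
  mean(U) = (1 + 7 + 1 + 1 + 6) / 5 = 16/5 = 3.2
  mean(V) = (5 + 4 + 1 + 2 + 2) / 5 = 14/5 = 2.8
  x̄ = (3.2, 2.8),  deviation x̄ - mu_0 = (3.2, 2.8) - (2, 6) = (1.2, -3.2).

Step 2 — sample covariance matrix, S[i,j] = (1/(n-1)) · Σ_k (x_{k,i} - mean_i) · (x_{k,j} - mean_j), divisor n-1 = 4:
  S[U,U] = ((-2.2)·(-2.2) + (3.8)·(3.8) + (-2.2)·(-2.2) + (-2.2)·(-2.2) + (2.8)·(2.8)) / 4 = 36.8/4 = 9.2
  S[U,V] = ((-2.2)·(2.2) + (3.8)·(1.2) + (-2.2)·(-1.8) + (-2.2)·(-0.8) + (2.8)·(-0.8)) / 4 = 3.2/4 = 0.8
  S[V,V] = ((2.2)·(2.2) + (1.2)·(1.2) + (-1.8)·(-1.8) + (-0.8)·(-0.8) + (-0.8)·(-0.8)) / 4 = 10.8/4 = 2.7
  S = [[9.2, 0.8],
 [0.8, 2.7]].

Step 3 — invert S. det(S) = 9.2·2.7 - (0.8)² = 24.2.
  S^{-1} = (1/det) · [[d, -b], [-b, a]] = [[0.1116, -0.0331],
 [-0.0331, 0.3802]].

Step 4 — quadratic form (x̄ - mu_0)^T · S^{-1} · (x̄ - mu_0):
  S^{-1} · (x̄ - mu_0) = (0.2397, -1.2562),
  (x̄ - mu_0)^T · [...] = (1.2)·(0.2397) + (-3.2)·(-1.2562) = 4.3074.

Step 5 — scale by n: T² = 5 · 4.3074 = 21.5372.

T² ≈ 21.5372


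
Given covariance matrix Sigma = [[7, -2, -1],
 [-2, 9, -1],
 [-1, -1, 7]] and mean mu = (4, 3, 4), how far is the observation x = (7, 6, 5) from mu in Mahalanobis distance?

Step 1 — centre the observation: (x - mu) = (3, 3, 1).

Step 2 — invert Sigma (cofactor / det for 3×3, or solve directly):
  Sigma^{-1} = [[0.1578, 0.0382, 0.028],
 [0.0382, 0.1221, 0.0229],
 [0.028, 0.0229, 0.1501]].

Step 3 — form the quadratic (x - mu)^T · Sigma^{-1} · (x - mu):
  Sigma^{-1} · (x - mu) = (0.6158, 0.5038, 0.3028).
  (x - mu)^T · [Sigma^{-1} · (x - mu)] = (3)·(0.6158) + (3)·(0.5038) + (1)·(0.3028) = 3.6616.

Step 4 — take square root: d = √(3.6616) ≈ 1.9135.

d(x, mu) = √(3.6616) ≈ 1.9135


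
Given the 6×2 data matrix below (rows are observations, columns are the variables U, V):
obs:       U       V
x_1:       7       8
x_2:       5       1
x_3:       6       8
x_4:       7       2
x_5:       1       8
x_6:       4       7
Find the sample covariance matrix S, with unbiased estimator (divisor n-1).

Step 1 — column means:
  mean(U) = (7 + 5 + 6 + 7 + 1 + 4) / 6 = 30/6 = 5
  mean(V) = (8 + 1 + 8 + 2 + 8 + 7) / 6 = 34/6 = 5.6667

Step 2 — sample covariance S[i,j] = (1/(n-1)) · Σ_k (x_{k,i} - mean_i) · (x_{k,j} - mean_j), with n-1 = 5.
  S[U,U] = ((2)·(2) + (0)·(0) + (1)·(1) + (2)·(2) + (-4)·(-4) + (-1)·(-1)) / 5 = 26/5 = 5.2
  S[U,V] = ((2)·(2.3333) + (0)·(-4.6667) + (1)·(2.3333) + (2)·(-3.6667) + (-4)·(2.3333) + (-1)·(1.3333)) / 5 = -11/5 = -2.2
  S[V,V] = ((2.3333)·(2.3333) + (-4.6667)·(-4.6667) + (2.3333)·(2.3333) + (-3.6667)·(-3.6667) + (2.3333)·(2.3333) + (1.3333)·(1.3333)) / 5 = 53.3333/5 = 10.6667

S is symmetric (S[j,i] = S[i,j]). Assembling:

S = [[5.2, -2.2],
 [-2.2, 10.6667]]


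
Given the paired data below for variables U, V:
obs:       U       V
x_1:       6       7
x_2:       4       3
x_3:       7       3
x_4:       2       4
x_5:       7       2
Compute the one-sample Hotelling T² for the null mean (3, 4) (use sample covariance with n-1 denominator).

Step 1 — sample mean vector:
  mean(U) = (6 + 4 + 7 + 2 + 7) / 5 = 26/5 = 5.2
  mean(V) = (7 + 3 + 3 + 4 + 2) / 5 = 19/5 = 3.8
  x̄ = (5.2, 3.8),  deviation x̄ - mu_0 = (5.2, 3.8) - (3, 4) = (2.2, -0.2).

Step 2 — sample covariance matrix, S[i,j] = (1/(n-1)) · Σ_k (x_{k,i} - mean_i) · (x_{k,j} - mean_j), divisor n-1 = 4:
  S[U,U] = ((0.8)·(0.8) + (-1.2)·(-1.2) + (1.8)·(1.8) + (-3.2)·(-3.2) + (1.8)·(1.8)) / 4 = 18.8/4 = 4.7
  S[U,V] = ((0.8)·(3.2) + (-1.2)·(-0.8) + (1.8)·(-0.8) + (-3.2)·(0.2) + (1.8)·(-1.8)) / 4 = -1.8/4 = -0.45
  S[V,V] = ((3.2)·(3.2) + (-0.8)·(-0.8) + (-0.8)·(-0.8) + (0.2)·(0.2) + (-1.8)·(-1.8)) / 4 = 14.8/4 = 3.7
  S = [[4.7, -0.45],
 [-0.45, 3.7]].

Step 3 — invert S. det(S) = 4.7·3.7 - (-0.45)² = 17.1875.
  S^{-1} = (1/det) · [[d, -b], [-b, a]] = [[0.2153, 0.0262],
 [0.0262, 0.2735]].

Step 4 — quadratic form (x̄ - mu_0)^T · S^{-1} · (x̄ - mu_0):
  S^{-1} · (x̄ - mu_0) = (0.4684, 0.0029),
  (x̄ - mu_0)^T · [...] = (2.2)·(0.4684) + (-0.2)·(0.0029) = 1.0298.

Step 5 — scale by n: T² = 5 · 1.0298 = 5.1491.

T² ≈ 5.1491


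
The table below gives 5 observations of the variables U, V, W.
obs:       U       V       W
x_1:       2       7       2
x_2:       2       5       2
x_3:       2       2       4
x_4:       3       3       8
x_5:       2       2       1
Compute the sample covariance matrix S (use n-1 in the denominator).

Step 1 — column means:
  mean(U) = (2 + 2 + 2 + 3 + 2) / 5 = 11/5 = 2.2
  mean(V) = (7 + 5 + 2 + 3 + 2) / 5 = 19/5 = 3.8
  mean(W) = (2 + 2 + 4 + 8 + 1) / 5 = 17/5 = 3.4

Step 2 — sample covariance S[i,j] = (1/(n-1)) · Σ_k (x_{k,i} - mean_i) · (x_{k,j} - mean_j), with n-1 = 4.
  S[U,U] = ((-0.2)·(-0.2) + (-0.2)·(-0.2) + (-0.2)·(-0.2) + (0.8)·(0.8) + (-0.2)·(-0.2)) / 4 = 0.8/4 = 0.2
  S[U,V] = ((-0.2)·(3.2) + (-0.2)·(1.2) + (-0.2)·(-1.8) + (0.8)·(-0.8) + (-0.2)·(-1.8)) / 4 = -0.8/4 = -0.2
  S[U,W] = ((-0.2)·(-1.4) + (-0.2)·(-1.4) + (-0.2)·(0.6) + (0.8)·(4.6) + (-0.2)·(-2.4)) / 4 = 4.6/4 = 1.15
  S[V,V] = ((3.2)·(3.2) + (1.2)·(1.2) + (-1.8)·(-1.8) + (-0.8)·(-0.8) + (-1.8)·(-1.8)) / 4 = 18.8/4 = 4.7
  S[V,W] = ((3.2)·(-1.4) + (1.2)·(-1.4) + (-1.8)·(0.6) + (-0.8)·(4.6) + (-1.8)·(-2.4)) / 4 = -6.6/4 = -1.65
  S[W,W] = ((-1.4)·(-1.4) + (-1.4)·(-1.4) + (0.6)·(0.6) + (4.6)·(4.6) + (-2.4)·(-2.4)) / 4 = 31.2/4 = 7.8

S is symmetric (S[j,i] = S[i,j]). Assembling:

S = [[0.2, -0.2, 1.15],
 [-0.2, 4.7, -1.65],
 [1.15, -1.65, 7.8]]


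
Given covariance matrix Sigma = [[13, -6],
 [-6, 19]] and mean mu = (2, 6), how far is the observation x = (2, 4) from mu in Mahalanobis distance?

Step 1 — centre the observation: (x - mu) = (0, -2).

Step 2 — invert Sigma. det(Sigma) = 13·19 - (-6)² = 211.
  Sigma^{-1} = (1/det) · [[d, -b], [-b, a]] = [[0.09, 0.0284],
 [0.0284, 0.0616]].

Step 3 — form the quadratic (x - mu)^T · Sigma^{-1} · (x - mu):
  Sigma^{-1} · (x - mu) = (-0.0569, -0.1232).
  (x - mu)^T · [Sigma^{-1} · (x - mu)] = (0)·(-0.0569) + (-2)·(-0.1232) = 0.2464.

Step 4 — take square root: d = √(0.2464) ≈ 0.4964.

d(x, mu) = √(0.2464) ≈ 0.4964


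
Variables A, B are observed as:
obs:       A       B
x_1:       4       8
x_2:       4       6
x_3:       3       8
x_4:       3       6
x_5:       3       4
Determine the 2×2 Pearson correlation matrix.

Step 1 — column means:
  mean(A) = (4 + 4 + 3 + 3 + 3) / 5 = 17/5 = 3.4
  mean(B) = (8 + 6 + 8 + 6 + 4) / 5 = 32/5 = 6.4

Step 2 — sample variances and covariances s[i,j] = (1/(n-1)) · Σ_k (x_{k,i} - mean_i) · (x_{k,j} - mean_j), with n-1 = 4:
  s[A,A] = ((0.6)·(0.6) + (0.6)·(0.6) + (-0.4)·(-0.4) + (-0.4)·(-0.4) + (-0.4)·(-0.4)) / 4 = 1.2/4 = 0.3
  s[A,B] = ((0.6)·(1.6) + (0.6)·(-0.4) + (-0.4)·(1.6) + (-0.4)·(-0.4) + (-0.4)·(-2.4)) / 4 = 1.2/4 = 0.3
  s[B,B] = ((1.6)·(1.6) + (-0.4)·(-0.4) + (1.6)·(1.6) + (-0.4)·(-0.4) + (-2.4)·(-2.4)) / 4 = 11.2/4 = 2.8
  Sample standard deviations s_i = √(s[i,i]):
  s(A) = √(0.3) = 0.5477
  s(B) = √(2.8) = 1.6733

Step 3 — r_{ij} = s_{ij} / (s_i · s_j):
  r[A,A] = 1 (diagonal).
  r[A,B] = 0.3 / (0.5477 · 1.6733) = 0.3 / 0.9165 = 0.3273
  r[B,B] = 1 (diagonal).

R is symmetric with unit diagonal. Assembling:

R = [[1, 0.3273],
 [0.3273, 1]]


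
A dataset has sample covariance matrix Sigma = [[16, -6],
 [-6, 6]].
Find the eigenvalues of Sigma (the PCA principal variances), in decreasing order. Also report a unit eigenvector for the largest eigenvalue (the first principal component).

Step 1 — characteristic polynomial of 2×2 Sigma:
  det(Sigma - λI) = λ² - trace · λ + det = 0.
  trace = 16 + 6 = 22, det = 16·6 - (-6)² = 60.
Step 2 — discriminant:
  Δ = trace² - 4·det = 484 - 240 = 244.
Step 3 — eigenvalues:
  λ = (trace ± √Δ)/2 = (22 ± 15.6205)/2,
  λ_1 = 18.8102,  λ_2 = 3.1898.

Step 4 — unit eigenvector for λ_1: solve (Sigma - λ_1 I)v = 0. First row:
  (16 - 18.8102)·v_x + (-6)·v_y = 0, i.e. (-2.8102)·v_x + (-6)·v_y = 0,
  so v ∝ (b, λ_1 - a) = (-6, 2.8102); multiply by -1 so the first entry is positive: u = (6, -2.8102).
  ||u|| = √((6)² + (-2.8102)²) = √(43.8975) ≈ 6.6255,
  v_1 = u/||u|| ≈ (0.9056, -0.4242) (||v_1|| = 1).

λ_1 = 18.8102,  λ_2 = 3.1898;  v_1 ≈ (0.9056, -0.4242)


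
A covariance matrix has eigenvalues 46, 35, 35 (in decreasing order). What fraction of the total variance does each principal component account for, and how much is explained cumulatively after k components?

Step 1 — total variance = trace(Sigma) = Σ λ_i = 46 + 35 + 35 = 116.

Step 2 — fraction explained by component i = λ_i / Σ λ:
  PC1: 46/116 = 0.3966
  PC2: 35/116 = 0.3017
  PC3: 35/116 = 0.3017

Step 3 — cumulative fraction after k components = (λ_1 + ... + λ_k) / Σ λ:
  k = 1: 46/116 = 0.3966
  k = 2: (46 + 35)/116 = 81/116 = 0.6983
  k = 3: (46 + 35 + 35)/116 = 116/116 = 1

Summary (fraction, with percent):

explained: PC1 0.3966 (39.66%), PC2 0.3017 (30.17%), PC3 0.3017 (30.17%);  cumulative: 0.3966, 0.6983, 1


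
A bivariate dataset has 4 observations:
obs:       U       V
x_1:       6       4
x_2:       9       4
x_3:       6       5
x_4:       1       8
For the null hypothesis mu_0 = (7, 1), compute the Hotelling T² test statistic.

Step 1 — sample mean vector:
  mean(U) = (6 + 9 + 6 + 1) / 4 = 22/4 = 5.5
  mean(V) = (4 + 4 + 5 + 8) / 4 = 21/4 = 5.25
  x̄ = (5.5, 5.25),  deviation x̄ - mu_0 = (5.5, 5.25) - (7, 1) = (-1.5, 4.25).

Step 2 — sample covariance matrix, S[i,j] = (1/(n-1)) · Σ_k (x_{k,i} - mean_i) · (x_{k,j} - mean_j), divisor n-1 = 3:
  S[U,U] = ((0.5)·(0.5) + (3.5)·(3.5) + (0.5)·(0.5) + (-4.5)·(-4.5)) / 3 = 33/3 = 11
  S[U,V] = ((0.5)·(-1.25) + (3.5)·(-1.25) + (0.5)·(-0.25) + (-4.5)·(2.75)) / 3 = -17.5/3 = -5.8333
  S[V,V] = ((-1.25)·(-1.25) + (-1.25)·(-1.25) + (-0.25)·(-0.25) + (2.75)·(2.75)) / 3 = 10.75/3 = 3.5833
  S = [[11, -5.8333],
 [-5.8333, 3.5833]].

Step 3 — invert S. det(S) = 11·3.5833 - (-5.8333)² = 5.3889.
  S^{-1} = (1/det) · [[d, -b], [-b, a]] = [[0.6649, 1.0825],
 [1.0825, 2.0412]].

Step 4 — quadratic form (x̄ - mu_0)^T · S^{-1} · (x̄ - mu_0):
  S^{-1} · (x̄ - mu_0) = (3.6031, 7.0515),
  (x̄ - mu_0)^T · [...] = (-1.5)·(3.6031) + (4.25)·(7.0515) = 24.5644.

Step 5 — scale by n: T² = 4 · 24.5644 = 98.2577.

T² ≈ 98.2577


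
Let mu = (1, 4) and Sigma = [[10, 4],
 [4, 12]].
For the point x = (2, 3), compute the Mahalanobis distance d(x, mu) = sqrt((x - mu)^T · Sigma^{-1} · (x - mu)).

Step 1 — centre the observation: (x - mu) = (1, -1).

Step 2 — invert Sigma. det(Sigma) = 10·12 - (4)² = 104.
  Sigma^{-1} = (1/det) · [[d, -b], [-b, a]] = [[0.1154, -0.0385],
 [-0.0385, 0.0962]].

Step 3 — form the quadratic (x - mu)^T · Sigma^{-1} · (x - mu):
  Sigma^{-1} · (x - mu) = (0.1538, -0.1346).
  (x - mu)^T · [Sigma^{-1} · (x - mu)] = (1)·(0.1538) + (-1)·(-0.1346) = 0.2885.

Step 4 — take square root: d = √(0.2885) ≈ 0.5371.

d(x, mu) = √(0.2885) ≈ 0.5371


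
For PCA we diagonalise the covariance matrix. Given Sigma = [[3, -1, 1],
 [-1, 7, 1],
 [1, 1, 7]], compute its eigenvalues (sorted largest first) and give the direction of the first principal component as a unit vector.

Step 1 — characteristic polynomial p(λ) = det(λI - Sigma) = λ³ - tr·λ² + c_1·λ - det, where tr = trace, c_1 = sum of the principal 2×2 minors, det = det(Sigma):
  tr = 3 + 7 + 7 = 17,
  c_1 = (3·7 - (-1)²) + (3·7 - (1)²) + (7·7 - (1)²) = 20 + 20 + 48 = 88,
  det = 3·(7·7 - (1)²) - (-1)·((-1)·7 - (1)·(1)) + (1)·((-1)·(1) - 7·(1)) = 3·(48) - (-1)·(-8) + (1)·(-8) = 128.
  So p(λ) = λ³ - 17λ² + 88λ - 128.
Step 2 — look for an integer root (rational root theorem: any rational root is an integer divisor of 128). Testing λ = 8:
  p(8) = 512 - 1088 + 704 - 128 = 0  ✓
  Dividing out (λ - 8): p(λ) = (λ - 8)(λ² - 9λ + 16).
Step 3 — remaining eigenvalues from the quadratic λ² - 9λ + 16 = 0:
  Δ = 9² - 4·16 = 81 - 64 = 17,  λ = (9 ± √17)/2 = (9 ± 4.1231)/2 ≈ 6.5616 or 2.4384.
  Sorted: λ_1 = 8,  λ_2 = 6.5616,  λ_3 = 2.4384  (check: sum = 17 = tr ✓).

Step 4 — unit eigenvector for λ_1 = 8: v spans the null space of (Sigma - λ_1 I), whose rows are
  r_1 = (-5, -1, 1),  r_2 = (-1, -1, 1),  r_3 = (1, 1, -1).
  v is orthogonal to every row, so take v ∝ r_1 × r_2 = ((-1)·(1) - (1)·(-1), (1)·(-1) - (-5)·(1), (-5)·(-1) - (-1)·(-1)) = (0, 4, 4).
  Rescale (divide by 4): u = (0, 1, 1).
  ||u|| = √((0)² + (1)² + (1)²) = √(2) ≈ 1.4142,  v_1 = u/||u|| ≈ (0, 0.7071, 0.7071) (||v_1|| = 1).

λ_1 = 8,  λ_2 = 6.5616,  λ_3 = 2.4384;  v_1 ≈ (0, 0.7071, 0.7071)


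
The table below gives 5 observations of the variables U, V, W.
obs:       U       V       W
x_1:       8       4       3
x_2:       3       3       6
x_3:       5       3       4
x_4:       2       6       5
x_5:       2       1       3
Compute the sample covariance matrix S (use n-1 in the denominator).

Step 1 — column means:
  mean(U) = (8 + 3 + 5 + 2 + 2) / 5 = 20/5 = 4
  mean(V) = (4 + 3 + 3 + 6 + 1) / 5 = 17/5 = 3.4
  mean(W) = (3 + 6 + 4 + 5 + 3) / 5 = 21/5 = 4.2

Step 2 — sample covariance S[i,j] = (1/(n-1)) · Σ_k (x_{k,i} - mean_i) · (x_{k,j} - mean_j), with n-1 = 4.
  S[U,U] = ((4)·(4) + (-1)·(-1) + (1)·(1) + (-2)·(-2) + (-2)·(-2)) / 4 = 26/4 = 6.5
  S[U,V] = ((4)·(0.6) + (-1)·(-0.4) + (1)·(-0.4) + (-2)·(2.6) + (-2)·(-2.4)) / 4 = 2/4 = 0.5
  S[U,W] = ((4)·(-1.2) + (-1)·(1.8) + (1)·(-0.2) + (-2)·(0.8) + (-2)·(-1.2)) / 4 = -6/4 = -1.5
  S[V,V] = ((0.6)·(0.6) + (-0.4)·(-0.4) + (-0.4)·(-0.4) + (2.6)·(2.6) + (-2.4)·(-2.4)) / 4 = 13.2/4 = 3.3
  S[V,W] = ((0.6)·(-1.2) + (-0.4)·(1.8) + (-0.4)·(-0.2) + (2.6)·(0.8) + (-2.4)·(-1.2)) / 4 = 3.6/4 = 0.9
  S[W,W] = ((-1.2)·(-1.2) + (1.8)·(1.8) + (-0.2)·(-0.2) + (0.8)·(0.8) + (-1.2)·(-1.2)) / 4 = 6.8/4 = 1.7

S is symmetric (S[j,i] = S[i,j]). Assembling:

S = [[6.5, 0.5, -1.5],
 [0.5, 3.3, 0.9],
 [-1.5, 0.9, 1.7]]


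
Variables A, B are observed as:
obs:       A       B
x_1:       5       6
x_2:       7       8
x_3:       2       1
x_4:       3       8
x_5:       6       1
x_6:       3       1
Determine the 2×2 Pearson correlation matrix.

Step 1 — column means:
  mean(A) = (5 + 7 + 2 + 3 + 6 + 3) / 6 = 26/6 = 4.3333
  mean(B) = (6 + 8 + 1 + 8 + 1 + 1) / 6 = 25/6 = 4.1667

Step 2 — sample variances and covariances s[i,j] = (1/(n-1)) · Σ_k (x_{k,i} - mean_i) · (x_{k,j} - mean_j), with n-1 = 5:
  s[A,A] = ((0.6667)·(0.6667) + (2.6667)·(2.6667) + (-2.3333)·(-2.3333) + (-1.3333)·(-1.3333) + (1.6667)·(1.6667) + (-1.3333)·(-1.3333)) / 5 = 19.3333/5 = 3.8667
  s[A,B] = ((0.6667)·(1.8333) + (2.6667)·(3.8333) + (-2.3333)·(-3.1667) + (-1.3333)·(3.8333) + (1.6667)·(-3.1667) + (-1.3333)·(-3.1667)) / 5 = 12.6667/5 = 2.5333
  s[B,B] = ((1.8333)·(1.8333) + (3.8333)·(3.8333) + (-3.1667)·(-3.1667) + (3.8333)·(3.8333) + (-3.1667)·(-3.1667) + (-3.1667)·(-3.1667)) / 5 = 62.8333/5 = 12.5667
  Sample standard deviations s_i = √(s[i,i]):
  s(A) = √(3.8667) = 1.9664
  s(B) = √(12.5667) = 3.5449

Step 3 — r_{ij} = s_{ij} / (s_i · s_j):
  r[A,A] = 1 (diagonal).
  r[A,B] = 2.5333 / (1.9664 · 3.5449) = 2.5333 / 6.9707 = 0.3634
  r[B,B] = 1 (diagonal).

R is symmetric with unit diagonal. Assembling:

R = [[1, 0.3634],
 [0.3634, 1]]


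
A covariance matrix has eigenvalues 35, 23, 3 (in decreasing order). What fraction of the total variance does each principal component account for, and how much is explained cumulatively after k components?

Step 1 — total variance = trace(Sigma) = Σ λ_i = 35 + 23 + 3 = 61.

Step 2 — fraction explained by component i = λ_i / Σ λ:
  PC1: 35/61 = 0.5738
  PC2: 23/61 = 0.377
  PC3: 3/61 = 0.0492

Step 3 — cumulative fraction after k components = (λ_1 + ... + λ_k) / Σ λ:
  k = 1: 35/61 = 0.5738
  k = 2: (35 + 23)/61 = 58/61 = 0.9508
  k = 3: (35 + 23 + 3)/61 = 61/61 = 1

Summary (fraction, with percent):

explained: PC1 0.5738 (57.38%), PC2 0.377 (37.7%), PC3 0.0492 (4.92%);  cumulative: 0.5738, 0.9508, 1


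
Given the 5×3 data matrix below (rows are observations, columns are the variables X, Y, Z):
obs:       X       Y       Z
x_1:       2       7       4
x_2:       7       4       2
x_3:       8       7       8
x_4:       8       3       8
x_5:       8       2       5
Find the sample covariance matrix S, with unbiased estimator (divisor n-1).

Step 1 — column means:
  mean(X) = (2 + 7 + 8 + 8 + 8) / 5 = 33/5 = 6.6
  mean(Y) = (7 + 4 + 7 + 3 + 2) / 5 = 23/5 = 4.6
  mean(Z) = (4 + 2 + 8 + 8 + 5) / 5 = 27/5 = 5.4

Step 2 — sample covariance S[i,j] = (1/(n-1)) · Σ_k (x_{k,i} - mean_i) · (x_{k,j} - mean_j), with n-1 = 4.
  S[X,X] = ((-4.6)·(-4.6) + (0.4)·(0.4) + (1.4)·(1.4) + (1.4)·(1.4) + (1.4)·(1.4)) / 4 = 27.2/4 = 6.8
  S[X,Y] = ((-4.6)·(2.4) + (0.4)·(-0.6) + (1.4)·(2.4) + (1.4)·(-1.6) + (1.4)·(-2.6)) / 4 = -13.8/4 = -3.45
  S[X,Z] = ((-4.6)·(-1.4) + (0.4)·(-3.4) + (1.4)·(2.6) + (1.4)·(2.6) + (1.4)·(-0.4)) / 4 = 11.8/4 = 2.95
  S[Y,Y] = ((2.4)·(2.4) + (-0.6)·(-0.6) + (2.4)·(2.4) + (-1.6)·(-1.6) + (-2.6)·(-2.6)) / 4 = 21.2/4 = 5.3
  S[Y,Z] = ((2.4)·(-1.4) + (-0.6)·(-3.4) + (2.4)·(2.6) + (-1.6)·(2.6) + (-2.6)·(-0.4)) / 4 = 1.8/4 = 0.45
  S[Z,Z] = ((-1.4)·(-1.4) + (-3.4)·(-3.4) + (2.6)·(2.6) + (2.6)·(2.6) + (-0.4)·(-0.4)) / 4 = 27.2/4 = 6.8

S is symmetric (S[j,i] = S[i,j]). Assembling:

S = [[6.8, -3.45, 2.95],
 [-3.45, 5.3, 0.45],
 [2.95, 0.45, 6.8]]


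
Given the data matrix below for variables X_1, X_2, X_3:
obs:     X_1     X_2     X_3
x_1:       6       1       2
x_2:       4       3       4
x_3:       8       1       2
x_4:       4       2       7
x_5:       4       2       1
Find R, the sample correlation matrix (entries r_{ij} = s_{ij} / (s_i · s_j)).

Step 1 — column means:
  mean(X_1) = (6 + 4 + 8 + 4 + 4) / 5 = 26/5 = 5.2
  mean(X_2) = (1 + 3 + 1 + 2 + 2) / 5 = 9/5 = 1.8
  mean(X_3) = (2 + 4 + 2 + 7 + 1) / 5 = 16/5 = 3.2

Step 2 — sample variances and covariances s[i,j] = (1/(n-1)) · Σ_k (x_{k,i} - mean_i) · (x_{k,j} - mean_j), with n-1 = 4:
  s[X_1,X_1] = ((0.8)·(0.8) + (-1.2)·(-1.2) + (2.8)·(2.8) + (-1.2)·(-1.2) + (-1.2)·(-1.2)) / 4 = 12.8/4 = 3.2
  s[X_1,X_2] = ((0.8)·(-0.8) + (-1.2)·(1.2) + (2.8)·(-0.8) + (-1.2)·(0.2) + (-1.2)·(0.2)) / 4 = -4.8/4 = -1.2
  s[X_1,X_3] = ((0.8)·(-1.2) + (-1.2)·(0.8) + (2.8)·(-1.2) + (-1.2)·(3.8) + (-1.2)·(-2.2)) / 4 = -7.2/4 = -1.8
  s[X_2,X_2] = ((-0.8)·(-0.8) + (1.2)·(1.2) + (-0.8)·(-0.8) + (0.2)·(0.2) + (0.2)·(0.2)) / 4 = 2.8/4 = 0.7
  s[X_2,X_3] = ((-0.8)·(-1.2) + (1.2)·(0.8) + (-0.8)·(-1.2) + (0.2)·(3.8) + (0.2)·(-2.2)) / 4 = 3.2/4 = 0.8
  s[X_3,X_3] = ((-1.2)·(-1.2) + (0.8)·(0.8) + (-1.2)·(-1.2) + (3.8)·(3.8) + (-2.2)·(-2.2)) / 4 = 22.8/4 = 5.7
  Sample standard deviations s_i = √(s[i,i]):
  s(X_1) = √(3.2) = 1.7889
  s(X_2) = √(0.7) = 0.8367
  s(X_3) = √(5.7) = 2.3875

Step 3 — r_{ij} = s_{ij} / (s_i · s_j):
  r[X_1,X_1] = 1 (diagonal).
  r[X_1,X_2] = -1.2 / (1.7889 · 0.8367) = -1.2 / 1.4967 = -0.8018
  r[X_1,X_3] = -1.8 / (1.7889 · 2.3875) = -1.8 / 4.2708 = -0.4215
  r[X_2,X_2] = 1 (diagonal).
  r[X_2,X_3] = 0.8 / (0.8367 · 2.3875) = 0.8 / 1.9975 = 0.4005
  r[X_3,X_3] = 1 (diagonal).

R is symmetric with unit diagonal. Assembling:

R = [[1, -0.8018, -0.4215],
 [-0.8018, 1, 0.4005],
 [-0.4215, 0.4005, 1]]


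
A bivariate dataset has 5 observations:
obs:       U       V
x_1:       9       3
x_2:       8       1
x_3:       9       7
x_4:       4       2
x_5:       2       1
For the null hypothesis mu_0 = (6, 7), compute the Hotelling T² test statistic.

Step 1 — sample mean vector:
  mean(U) = (9 + 8 + 9 + 4 + 2) / 5 = 32/5 = 6.4
  mean(V) = (3 + 1 + 7 + 2 + 1) / 5 = 14/5 = 2.8
  x̄ = (6.4, 2.8),  deviation x̄ - mu_0 = (6.4, 2.8) - (6, 7) = (0.4, -4.2).

Step 2 — sample covariance matrix, S[i,j] = (1/(n-1)) · Σ_k (x_{k,i} - mean_i) · (x_{k,j} - mean_j), divisor n-1 = 4:
  S[U,U] = ((2.6)·(2.6) + (1.6)·(1.6) + (2.6)·(2.6) + (-2.4)·(-2.4) + (-4.4)·(-4.4)) / 4 = 41.2/4 = 10.3
  S[U,V] = ((2.6)·(0.2) + (1.6)·(-1.8) + (2.6)·(4.2) + (-2.4)·(-0.8) + (-4.4)·(-1.8)) / 4 = 18.4/4 = 4.6
  S[V,V] = ((0.2)·(0.2) + (-1.8)·(-1.8) + (4.2)·(4.2) + (-0.8)·(-0.8) + (-1.8)·(-1.8)) / 4 = 24.8/4 = 6.2
  S = [[10.3, 4.6],
 [4.6, 6.2]].

Step 3 — invert S. det(S) = 10.3·6.2 - (4.6)² = 42.7.
  S^{-1} = (1/det) · [[d, -b], [-b, a]] = [[0.1452, -0.1077],
 [-0.1077, 0.2412]].

Step 4 — quadratic form (x̄ - mu_0)^T · S^{-1} · (x̄ - mu_0):
  S^{-1} · (x̄ - mu_0) = (0.5105, -1.0562),
  (x̄ - mu_0)^T · [...] = (0.4)·(0.5105) + (-4.2)·(-1.0562) = 4.6403.

Step 5 — scale by n: T² = 5 · 4.6403 = 23.2014.

T² ≈ 23.2014


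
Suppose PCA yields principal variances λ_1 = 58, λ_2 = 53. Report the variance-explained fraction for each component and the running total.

Step 1 — total variance = trace(Sigma) = Σ λ_i = 58 + 53 = 111.

Step 2 — fraction explained by component i = λ_i / Σ λ:
  PC1: 58/111 = 0.5225
  PC2: 53/111 = 0.4775

Step 3 — cumulative fraction after k components = (λ_1 + ... + λ_k) / Σ λ:
  k = 1: 58/111 = 0.5225
  k = 2: (58 + 53)/111 = 111/111 = 1

Summary (fraction, with percent):

explained: PC1 0.5225 (52.25%), PC2 0.4775 (47.75%);  cumulative: 0.5225, 1


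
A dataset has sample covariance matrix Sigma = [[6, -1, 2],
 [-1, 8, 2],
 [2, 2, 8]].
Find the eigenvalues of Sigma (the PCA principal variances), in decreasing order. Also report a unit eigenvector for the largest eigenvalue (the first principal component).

Step 1 — characteristic polynomial p(λ) = det(λI - Sigma) = λ³ - tr·λ² + c_1·λ - det, where tr = trace, c_1 = sum of the principal 2×2 minors, det = det(Sigma):
  tr = 6 + 8 + 8 = 22,
  c_1 = (6·8 - (-1)²) + (6·8 - (2)²) + (8·8 - (2)²) = 47 + 44 + 60 = 151,
  det = 6·(8·8 - (2)²) - (-1)·((-1)·8 - (2)·(2)) + (2)·((-1)·(2) - 8·(2)) = 6·(60) - (-1)·(-12) + (2)·(-18) = 312.
  So p(λ) = λ³ - 22λ² + 151λ - 312.
Step 2 — look for an integer root (rational root theorem: any rational root is an integer divisor of 312). Testing λ = 8:
  p(8) = 512 - 1408 + 1208 - 312 = 0  ✓
  Dividing out (λ - 8): p(λ) = (λ - 8)(λ² - 14λ + 39).
Step 3 — remaining eigenvalues from the quadratic λ² - 14λ + 39 = 0:
  Δ = 14² - 4·39 = 196 - 156 = 40,  λ = (14 ± √40)/2 = (14 ± 6.3246)/2 ≈ 10.1623 or 3.8377.
  Sorted: λ_1 = 10.1623,  λ_2 = 8,  λ_3 = 3.8377  (check: sum = 22 = tr ✓).

Step 4 — unit eigenvector for λ_1 ≈ 10.1623: v spans the null space of (Sigma - λ_1 I), whose rows are
  r_1 = (-4.1623, -1, 2),  r_2 = (-1, -2.1623, 2),  r_3 = (2, 2, -2.1623).
  v is orthogonal to every row, so take v ∝ r_1 × r_2 = ((-1)·(2) - (2)·(-2.1623), (2)·(-1) - (-4.1623)·(2), (-4.1623)·(-2.1623) - (-1)·(-1)) ≈ (2.3246, 6.3246, 8).
  Let u = (2.3246, 6.3246, 8).
  ||u|| = √((2.3246)² + (6.3246)² + (8)²) = √(109.4036) ≈ 10.4596,  v_1 = u/||u|| ≈ (0.2222, 0.6047, 0.7648) (||v_1|| = 1).

λ_1 = 10.1623,  λ_2 = 8,  λ_3 = 3.8377;  v_1 ≈ (0.2222, 0.6047, 0.7648)


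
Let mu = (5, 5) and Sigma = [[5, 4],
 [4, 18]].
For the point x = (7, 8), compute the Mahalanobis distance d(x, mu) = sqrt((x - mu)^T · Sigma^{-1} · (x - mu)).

Step 1 — centre the observation: (x - mu) = (2, 3).

Step 2 — invert Sigma. det(Sigma) = 5·18 - (4)² = 74.
  Sigma^{-1} = (1/det) · [[d, -b], [-b, a]] = [[0.2432, -0.0541],
 [-0.0541, 0.0676]].

Step 3 — form the quadratic (x - mu)^T · Sigma^{-1} · (x - mu):
  Sigma^{-1} · (x - mu) = (0.3243, 0.0946).
  (x - mu)^T · [Sigma^{-1} · (x - mu)] = (2)·(0.3243) + (3)·(0.0946) = 0.9324.

Step 4 — take square root: d = √(0.9324) ≈ 0.9656.

d(x, mu) = √(0.9324) ≈ 0.9656


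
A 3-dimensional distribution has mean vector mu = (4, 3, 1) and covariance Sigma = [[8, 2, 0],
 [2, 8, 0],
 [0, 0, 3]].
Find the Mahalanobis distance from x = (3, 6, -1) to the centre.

Step 1 — centre the observation: (x - mu) = (-1, 3, -2).

Step 2 — invert Sigma (cofactor / det for 3×3, or solve directly):
  Sigma^{-1} = [[0.1333, -0.0333, 0],
 [-0.0333, 0.1333, 0],
 [0, 0, 0.3333]].

Step 3 — form the quadratic (x - mu)^T · Sigma^{-1} · (x - mu):
  Sigma^{-1} · (x - mu) = (-0.2333, 0.4333, -0.6667).
  (x - mu)^T · [Sigma^{-1} · (x - mu)] = (-1)·(-0.2333) + (3)·(0.4333) + (-2)·(-0.6667) = 2.8667.

Step 4 — take square root: d = √(2.8667) ≈ 1.6931.

d(x, mu) = √(2.8667) ≈ 1.6931


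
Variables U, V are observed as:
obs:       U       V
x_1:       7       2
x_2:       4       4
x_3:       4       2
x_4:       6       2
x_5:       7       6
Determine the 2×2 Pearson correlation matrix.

Step 1 — column means:
  mean(U) = (7 + 4 + 4 + 6 + 7) / 5 = 28/5 = 5.6
  mean(V) = (2 + 4 + 2 + 2 + 6) / 5 = 16/5 = 3.2

Step 2 — sample variances and covariances s[i,j] = (1/(n-1)) · Σ_k (x_{k,i} - mean_i) · (x_{k,j} - mean_j), with n-1 = 4:
  s[U,U] = ((1.4)·(1.4) + (-1.6)·(-1.6) + (-1.6)·(-1.6) + (0.4)·(0.4) + (1.4)·(1.4)) / 4 = 9.2/4 = 2.3
  s[U,V] = ((1.4)·(-1.2) + (-1.6)·(0.8) + (-1.6)·(-1.2) + (0.4)·(-1.2) + (1.4)·(2.8)) / 4 = 2.4/4 = 0.6
  s[V,V] = ((-1.2)·(-1.2) + (0.8)·(0.8) + (-1.2)·(-1.2) + (-1.2)·(-1.2) + (2.8)·(2.8)) / 4 = 12.8/4 = 3.2
  Sample standard deviations s_i = √(s[i,i]):
  s(U) = √(2.3) = 1.5166
  s(V) = √(3.2) = 1.7889

Step 3 — r_{ij} = s_{ij} / (s_i · s_j):
  r[U,U] = 1 (diagonal).
  r[U,V] = 0.6 / (1.5166 · 1.7889) = 0.6 / 2.7129 = 0.2212
  r[V,V] = 1 (diagonal).

R is symmetric with unit diagonal. Assembling:

R = [[1, 0.2212],
 [0.2212, 1]]


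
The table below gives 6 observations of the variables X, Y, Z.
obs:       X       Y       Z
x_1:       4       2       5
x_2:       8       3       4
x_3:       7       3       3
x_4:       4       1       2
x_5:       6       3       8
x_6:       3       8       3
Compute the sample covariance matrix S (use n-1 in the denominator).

Step 1 — column means:
  mean(X) = (4 + 8 + 7 + 4 + 6 + 3) / 6 = 32/6 = 5.3333
  mean(Y) = (2 + 3 + 3 + 1 + 3 + 8) / 6 = 20/6 = 3.3333
  mean(Z) = (5 + 4 + 3 + 2 + 8 + 3) / 6 = 25/6 = 4.1667

Step 2 — sample covariance S[i,j] = (1/(n-1)) · Σ_k (x_{k,i} - mean_i) · (x_{k,j} - mean_j), with n-1 = 5.
  S[X,X] = ((-1.3333)·(-1.3333) + (2.6667)·(2.6667) + (1.6667)·(1.6667) + (-1.3333)·(-1.3333) + (0.6667)·(0.6667) + (-2.3333)·(-2.3333)) / 5 = 19.3333/5 = 3.8667
  S[X,Y] = ((-1.3333)·(-1.3333) + (2.6667)·(-0.3333) + (1.6667)·(-0.3333) + (-1.3333)·(-2.3333) + (0.6667)·(-0.3333) + (-2.3333)·(4.6667)) / 5 = -7.6667/5 = -1.5333
  S[X,Z] = ((-1.3333)·(0.8333) + (2.6667)·(-0.1667) + (1.6667)·(-1.1667) + (-1.3333)·(-2.1667) + (0.6667)·(3.8333) + (-2.3333)·(-1.1667)) / 5 = 4.6667/5 = 0.9333
  S[Y,Y] = ((-1.3333)·(-1.3333) + (-0.3333)·(-0.3333) + (-0.3333)·(-0.3333) + (-2.3333)·(-2.3333) + (-0.3333)·(-0.3333) + (4.6667)·(4.6667)) / 5 = 29.3333/5 = 5.8667
  S[Y,Z] = ((-1.3333)·(0.8333) + (-0.3333)·(-0.1667) + (-0.3333)·(-1.1667) + (-2.3333)·(-2.1667) + (-0.3333)·(3.8333) + (4.6667)·(-1.1667)) / 5 = -2.3333/5 = -0.4667
  S[Z,Z] = ((0.8333)·(0.8333) + (-0.1667)·(-0.1667) + (-1.1667)·(-1.1667) + (-2.1667)·(-2.1667) + (3.8333)·(3.8333) + (-1.1667)·(-1.1667)) / 5 = 22.8333/5 = 4.5667

S is symmetric (S[j,i] = S[i,j]). Assembling:

S = [[3.8667, -1.5333, 0.9333],
 [-1.5333, 5.8667, -0.4667],
 [0.9333, -0.4667, 4.5667]]


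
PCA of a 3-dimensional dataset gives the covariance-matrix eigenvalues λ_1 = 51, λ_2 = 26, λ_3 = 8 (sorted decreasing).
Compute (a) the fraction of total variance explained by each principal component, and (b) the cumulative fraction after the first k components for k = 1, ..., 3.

Step 1 — total variance = trace(Sigma) = Σ λ_i = 51 + 26 + 8 = 85.

Step 2 — fraction explained by component i = λ_i / Σ λ:
  PC1: 51/85 = 0.6
  PC2: 26/85 = 0.3059
  PC3: 8/85 = 0.0941

Step 3 — cumulative fraction after k components = (λ_1 + ... + λ_k) / Σ λ:
  k = 1: 51/85 = 0.6
  k = 2: (51 + 26)/85 = 77/85 = 0.9059
  k = 3: (51 + 26 + 8)/85 = 85/85 = 1

Summary (fraction, with percent):

explained: PC1 0.6 (60%), PC2 0.3059 (30.59%), PC3 0.0941 (9.41%);  cumulative: 0.6, 0.9059, 1


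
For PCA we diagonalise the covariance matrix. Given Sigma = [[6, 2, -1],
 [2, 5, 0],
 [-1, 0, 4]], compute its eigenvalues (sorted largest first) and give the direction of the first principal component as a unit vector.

Step 1 — characteristic polynomial p(λ) = det(λI - Sigma) = λ³ - tr·λ² + c_1·λ - det, where tr = trace, c_1 = sum of the principal 2×2 minors, det = det(Sigma):
  tr = 6 + 5 + 4 = 15,
  c_1 = (6·5 - (2)²) + (6·4 - (-1)²) + (5·4 - (0)²) = 26 + 23 + 20 = 69,
  det = 6·(5·4 - (0)²) - (2)·((2)·4 - (0)·(-1)) + (-1)·((2)·(0) - 5·(-1)) = 6·(20) - (2)·(8) + (-1)·(5) = 99.
  So p(λ) = λ³ - 15λ² + 69λ - 99.
Step 2 — look for an integer root (rational root theorem: any rational root is an integer divisor of 99). Testing λ = 3:
  p(3) = 27 - 135 + 207 - 99 = 0  ✓
  Dividing out (λ - 3): p(λ) = (λ - 3)(λ² - 12λ + 33).
Step 3 — remaining eigenvalues from the quadratic λ² - 12λ + 33 = 0:
  Δ = 12² - 4·33 = 144 - 132 = 12,  λ = (12 ± √12)/2 = (12 ± 3.4641)/2 ≈ 7.7321 or 4.2679.
  Sorted: λ_1 = 7.7321,  λ_2 = 4.2679,  λ_3 = 3  (check: sum = 15 = tr ✓).

Step 4 — unit eigenvector for λ_1 ≈ 7.7321: v spans the null space of (Sigma - λ_1 I), whose rows are
  r_1 = (-1.7321, 2, -1),  r_2 = (2, -2.7321, 0),  r_3 = (-1, 0, -3.7321).
  v is orthogonal to every row, so take v ∝ r_1 × r_2 = ((2)·(0) - (-1)·(-2.7321), (-1)·(2) - (-1.7321)·(0), (-1.7321)·(-2.7321) - (2)·(2)) ≈ (-2.7321, -2, 0.7321).
  Rescale (multiply by -1 so the first nonzero entry is positive): u = (2.7321, 2, -0.7321).
  ||u|| = √((2.7321)² + (2)² + (-0.7321)²) = √(12) ≈ 3.4641,  v_1 = u/||u|| ≈ (0.7887, 0.5774, -0.2113) (||v_1|| = 1).

λ_1 = 7.7321,  λ_2 = 4.2679,  λ_3 = 3;  v_1 ≈ (0.7887, 0.5774, -0.2113)
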